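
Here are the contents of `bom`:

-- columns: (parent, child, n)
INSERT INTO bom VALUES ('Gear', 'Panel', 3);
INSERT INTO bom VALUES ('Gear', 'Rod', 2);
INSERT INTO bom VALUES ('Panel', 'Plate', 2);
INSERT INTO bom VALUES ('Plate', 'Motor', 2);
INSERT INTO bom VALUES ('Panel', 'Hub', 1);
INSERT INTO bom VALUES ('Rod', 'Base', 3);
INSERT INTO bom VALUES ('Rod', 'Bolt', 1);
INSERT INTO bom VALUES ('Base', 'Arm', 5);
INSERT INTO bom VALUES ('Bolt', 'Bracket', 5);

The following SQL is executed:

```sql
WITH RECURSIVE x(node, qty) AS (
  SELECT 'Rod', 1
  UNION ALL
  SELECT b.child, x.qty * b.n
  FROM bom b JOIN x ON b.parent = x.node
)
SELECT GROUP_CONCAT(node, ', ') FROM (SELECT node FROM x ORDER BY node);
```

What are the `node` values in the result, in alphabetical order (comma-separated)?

Arm, Base, Bolt, Bracket, Rod

Base: (Rod, qty=1).
Iteration 1: components of {Rod} -> Base = 1*3 = 3, Bolt = 1*1 = 1.
Iteration 2: components of {Base,Bolt} -> Arm = 3*5 = 15, Bracket = 1*5 = 5.
Iteration 3: no further components; recursion stops.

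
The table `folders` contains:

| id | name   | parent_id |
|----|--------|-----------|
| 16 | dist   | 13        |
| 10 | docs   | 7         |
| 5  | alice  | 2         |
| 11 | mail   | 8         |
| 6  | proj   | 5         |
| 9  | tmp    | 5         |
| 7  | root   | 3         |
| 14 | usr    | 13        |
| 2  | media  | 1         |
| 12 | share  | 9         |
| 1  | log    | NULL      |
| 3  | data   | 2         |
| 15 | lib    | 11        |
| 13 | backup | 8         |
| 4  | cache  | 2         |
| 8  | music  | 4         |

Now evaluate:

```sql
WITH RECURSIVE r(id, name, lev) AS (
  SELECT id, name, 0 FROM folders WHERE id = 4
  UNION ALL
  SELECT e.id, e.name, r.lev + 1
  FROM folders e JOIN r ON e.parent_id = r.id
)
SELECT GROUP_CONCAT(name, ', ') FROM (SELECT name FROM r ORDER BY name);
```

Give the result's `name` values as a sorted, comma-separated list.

backup, cache, dist, lib, mail, music, usr

Base: id=4 (cache) at lev 0.
Iteration 1: rows with parent_id in {4} -> music (id 8, lev 1).
Iteration 2: rows with parent_id in {8} -> mail (id 11, lev 2), backup (id 13, lev 2).
Iteration 3: rows with parent_id in {11,13} -> usr (id 14, lev 3), lib (id 15, lev 3), dist (id 16, lev 3).
Iteration 4: no rows with parent_id in {14,15,16}; recursion stops.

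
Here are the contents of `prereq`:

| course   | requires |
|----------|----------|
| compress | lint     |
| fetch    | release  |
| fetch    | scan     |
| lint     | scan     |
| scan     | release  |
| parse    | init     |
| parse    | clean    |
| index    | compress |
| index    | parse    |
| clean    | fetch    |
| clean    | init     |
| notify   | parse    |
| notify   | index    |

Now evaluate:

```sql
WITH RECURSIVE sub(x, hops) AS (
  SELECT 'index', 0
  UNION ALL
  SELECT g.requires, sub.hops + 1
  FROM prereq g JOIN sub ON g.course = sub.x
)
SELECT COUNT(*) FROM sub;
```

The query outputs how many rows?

13

Base: (index, hops=0).
Iteration 1: edges from {index} -> (compress, hops=1), (parse, hops=1).
Iteration 2: edges from {compress,parse} -> (clean, hops=2), (init, hops=2), (lint, hops=2).
Iteration 3: edges from {clean,init,lint} -> (fetch, hops=3), (init, hops=3), (scan, hops=3).
Iteration 4: edges from {fetch,init,scan} -> (release, hops=4) x2, (scan, hops=4). [UNION ALL keeps all 3 new rows, including repeats]
Iteration 5: edges from {release,scan} -> (release, hops=5).
Iteration 6: no outgoing edges from {release}; recursion stops.
Total rows emitted: 13.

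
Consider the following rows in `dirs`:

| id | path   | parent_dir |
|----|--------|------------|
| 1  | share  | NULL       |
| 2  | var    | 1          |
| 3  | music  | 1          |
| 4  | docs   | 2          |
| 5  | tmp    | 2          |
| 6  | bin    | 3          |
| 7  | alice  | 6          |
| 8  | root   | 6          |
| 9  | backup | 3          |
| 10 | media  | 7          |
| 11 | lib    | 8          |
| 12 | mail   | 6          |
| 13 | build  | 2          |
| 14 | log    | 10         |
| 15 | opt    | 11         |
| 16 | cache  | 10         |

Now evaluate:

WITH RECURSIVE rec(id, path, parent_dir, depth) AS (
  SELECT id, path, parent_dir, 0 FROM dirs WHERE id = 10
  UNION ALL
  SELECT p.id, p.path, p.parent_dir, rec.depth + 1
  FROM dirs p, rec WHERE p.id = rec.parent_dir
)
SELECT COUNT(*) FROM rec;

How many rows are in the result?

5

Base: id=10 (media), parent_dir=7, depth 0.
Iteration 1: join on id=7 -> alice (id 7, parent_dir=6, depth 1).
Iteration 2: join on id=6 -> bin (id 6, parent_dir=3, depth 2).
Iteration 3: join on id=3 -> music (id 3, parent_dir=1, depth 3).
Iteration 4: join on id=1 -> share (id 1, parent_dir=NULL, depth 4).
Iteration 5: parent_dir is NULL; no match; recursion stops.
Total rows emitted: 5.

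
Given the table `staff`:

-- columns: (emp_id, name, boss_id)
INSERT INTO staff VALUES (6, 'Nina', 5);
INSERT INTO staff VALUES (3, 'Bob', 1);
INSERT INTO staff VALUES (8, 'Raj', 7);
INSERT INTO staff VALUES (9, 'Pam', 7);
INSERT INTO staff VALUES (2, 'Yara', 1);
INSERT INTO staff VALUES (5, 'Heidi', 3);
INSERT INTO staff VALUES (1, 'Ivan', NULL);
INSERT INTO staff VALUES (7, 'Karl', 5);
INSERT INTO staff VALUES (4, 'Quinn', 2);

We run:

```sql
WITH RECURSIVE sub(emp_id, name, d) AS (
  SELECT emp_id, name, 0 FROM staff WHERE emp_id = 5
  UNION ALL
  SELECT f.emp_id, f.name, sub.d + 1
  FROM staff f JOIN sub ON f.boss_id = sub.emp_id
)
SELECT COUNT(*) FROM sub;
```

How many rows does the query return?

Base: emp_id=5 (Heidi) at d 0.
Iteration 1: rows with boss_id in {5} -> Nina (id 6, d 1), Karl (id 7, d 1).
Iteration 2: rows with boss_id in {6,7} -> Raj (id 8, d 2), Pam (id 9, d 2).
Iteration 3: no rows with boss_id in {8,9}; recursion stops.
Total rows emitted: 5.

5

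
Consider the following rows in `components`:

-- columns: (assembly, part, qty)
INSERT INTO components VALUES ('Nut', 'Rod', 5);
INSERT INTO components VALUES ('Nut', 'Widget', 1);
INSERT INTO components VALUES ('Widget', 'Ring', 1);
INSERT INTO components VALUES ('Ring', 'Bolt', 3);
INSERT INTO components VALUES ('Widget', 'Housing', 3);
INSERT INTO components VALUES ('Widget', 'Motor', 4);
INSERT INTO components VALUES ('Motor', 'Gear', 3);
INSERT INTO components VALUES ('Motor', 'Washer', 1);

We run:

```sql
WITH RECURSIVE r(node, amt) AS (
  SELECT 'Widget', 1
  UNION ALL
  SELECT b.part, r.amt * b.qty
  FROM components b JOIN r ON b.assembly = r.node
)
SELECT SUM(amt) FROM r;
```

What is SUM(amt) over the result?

28

Base: (Widget, amt=1).
Iteration 1: components of {Widget} -> Housing = 1*3 = 3, Motor = 1*4 = 4, Ring = 1*1 = 1.
Iteration 2: components of {Housing,Motor,Ring} -> Bolt = 1*3 = 3, Gear = 4*3 = 12, Washer = 4*1 = 4.
Iteration 3: no further components; recursion stops.
SUM(amt) = 1 + 1 + 3 + 4 + 3 + 12 + 4 = 28.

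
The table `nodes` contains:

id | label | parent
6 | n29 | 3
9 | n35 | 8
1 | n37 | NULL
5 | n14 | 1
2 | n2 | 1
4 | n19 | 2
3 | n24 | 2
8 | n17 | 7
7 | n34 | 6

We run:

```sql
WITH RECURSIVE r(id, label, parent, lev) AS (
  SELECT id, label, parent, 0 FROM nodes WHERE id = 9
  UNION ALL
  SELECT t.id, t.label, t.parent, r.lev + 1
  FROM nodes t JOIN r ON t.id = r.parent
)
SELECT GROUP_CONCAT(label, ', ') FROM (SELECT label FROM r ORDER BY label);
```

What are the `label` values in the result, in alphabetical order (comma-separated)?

Base: id=9 (n35), parent=8, lev 0.
Iteration 1: join on id=8 -> n17 (id 8, parent=7, lev 1).
Iteration 2: join on id=7 -> n34 (id 7, parent=6, lev 2).
Iteration 3: join on id=6 -> n29 (id 6, parent=3, lev 3).
Iteration 4: join on id=3 -> n24 (id 3, parent=2, lev 4).
Iteration 5: join on id=2 -> n2 (id 2, parent=1, lev 5).
Iteration 6: join on id=1 -> n37 (id 1, parent=NULL, lev 6).
Iteration 7: parent is NULL; no match; recursion stops.

n17, n2, n24, n29, n34, n35, n37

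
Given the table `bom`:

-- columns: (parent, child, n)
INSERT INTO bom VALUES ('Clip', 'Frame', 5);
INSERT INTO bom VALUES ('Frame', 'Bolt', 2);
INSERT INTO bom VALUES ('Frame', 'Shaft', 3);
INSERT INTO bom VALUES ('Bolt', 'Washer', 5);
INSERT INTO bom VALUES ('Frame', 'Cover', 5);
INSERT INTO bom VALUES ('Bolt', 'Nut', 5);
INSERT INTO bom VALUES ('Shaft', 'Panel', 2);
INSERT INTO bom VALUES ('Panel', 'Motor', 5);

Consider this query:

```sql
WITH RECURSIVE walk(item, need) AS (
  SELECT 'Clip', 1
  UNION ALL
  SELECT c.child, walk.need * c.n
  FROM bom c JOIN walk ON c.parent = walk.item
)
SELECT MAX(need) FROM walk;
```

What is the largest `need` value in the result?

150

Base: (Clip, need=1).
Iteration 1: components of {Clip} -> Frame = 1*5 = 5.
Iteration 2: components of {Frame} -> Bolt = 5*2 = 10, Cover = 5*5 = 25, Shaft = 5*3 = 15.
Iteration 3: components of {Bolt,Cover,Shaft} -> Nut = 10*5 = 50, Panel = 15*2 = 30, Washer = 10*5 = 50.
Iteration 4: components of {Nut,Panel,Washer} -> Motor = 30*5 = 150.
Iteration 5: no further components; recursion stops.
need values: 1, 5, 10, 15, 25, 50, 50, 30, 150; the maximum is 150.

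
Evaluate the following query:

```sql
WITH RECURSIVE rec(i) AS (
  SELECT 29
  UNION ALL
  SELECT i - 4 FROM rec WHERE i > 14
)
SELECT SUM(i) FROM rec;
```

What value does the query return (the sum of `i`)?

105

Base: i=29.
Iteration 1: 29 > 14 holds -> i = 29 - 4 = 25.
Iteration 2: 25 > 14 holds -> i = 25 - 4 = 21.
Iteration 3: 21 > 14 holds -> i = 21 - 4 = 17.
Iteration 4: 17 > 14 holds -> i = 17 - 4 = 13.
Iteration 5: 13 > 14 fails; recursion stops.
SUM(i) = 29 + 25 + 21 + 17 + 13 = 105.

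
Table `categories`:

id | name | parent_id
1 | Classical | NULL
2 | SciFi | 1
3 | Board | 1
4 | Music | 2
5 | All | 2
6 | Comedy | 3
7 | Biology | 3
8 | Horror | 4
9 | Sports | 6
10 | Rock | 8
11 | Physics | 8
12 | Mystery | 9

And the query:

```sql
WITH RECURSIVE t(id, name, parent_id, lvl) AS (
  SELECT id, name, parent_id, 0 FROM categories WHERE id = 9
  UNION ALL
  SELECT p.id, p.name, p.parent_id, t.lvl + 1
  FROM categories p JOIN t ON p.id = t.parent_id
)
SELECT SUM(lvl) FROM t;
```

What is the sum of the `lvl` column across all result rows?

Base: id=9 (Sports), parent_id=6, lvl 0.
Iteration 1: join on id=6 -> Comedy (id 6, parent_id=3, lvl 1).
Iteration 2: join on id=3 -> Board (id 3, parent_id=1, lvl 2).
Iteration 3: join on id=1 -> Classical (id 1, parent_id=NULL, lvl 3).
Iteration 4: parent_id is NULL; no match; recursion stops.
SUM(lvl) = 0 + 1 + 2 + 3 = 6.

6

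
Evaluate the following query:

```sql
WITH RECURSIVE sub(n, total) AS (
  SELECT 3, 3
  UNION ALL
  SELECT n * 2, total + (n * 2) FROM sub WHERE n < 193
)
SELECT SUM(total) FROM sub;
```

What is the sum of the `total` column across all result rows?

1506

Base: n=3, total=3.
Iteration 1: 3 < 193 holds -> n = 3 * 2 = 6, total = 3 + 6 = 9.
Iteration 2: 6 < 193 holds -> n = 6 * 2 = 12, total = 9 + 12 = 21.
Iteration 3: 12 < 193 holds -> n = 12 * 2 = 24, total = 21 + 24 = 45.
Iteration 4: 24 < 193 holds -> n = 24 * 2 = 48, total = 45 + 48 = 93.
Iteration 5: 48 < 193 holds -> n = 48 * 2 = 96, total = 93 + 96 = 189.
Iteration 6: 96 < 193 holds -> n = 96 * 2 = 192, total = 189 + 192 = 381.
Iteration 7: 192 < 193 holds -> n = 192 * 2 = 384, total = 381 + 384 = 765.
Iteration 8: 384 < 193 fails; recursion stops.
SUM(total) = 3 + 9 + 21 + 45 + 93 + 189 + 381 + 765 = 1506.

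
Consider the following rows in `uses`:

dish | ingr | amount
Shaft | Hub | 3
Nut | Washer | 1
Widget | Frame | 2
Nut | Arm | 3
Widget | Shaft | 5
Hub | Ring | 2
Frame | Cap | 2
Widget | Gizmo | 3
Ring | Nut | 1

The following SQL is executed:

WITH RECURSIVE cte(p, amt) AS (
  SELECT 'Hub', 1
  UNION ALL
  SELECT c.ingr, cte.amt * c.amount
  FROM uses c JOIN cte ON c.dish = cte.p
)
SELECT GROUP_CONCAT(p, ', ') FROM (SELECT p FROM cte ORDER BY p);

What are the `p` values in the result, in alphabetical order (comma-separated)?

Base: (Hub, amt=1).
Iteration 1: components of {Hub} -> Ring = 1*2 = 2.
Iteration 2: components of {Ring} -> Nut = 2*1 = 2.
Iteration 3: components of {Nut} -> Arm = 2*3 = 6, Washer = 2*1 = 2.
Iteration 4: no further components; recursion stops.

Arm, Hub, Nut, Ring, Washer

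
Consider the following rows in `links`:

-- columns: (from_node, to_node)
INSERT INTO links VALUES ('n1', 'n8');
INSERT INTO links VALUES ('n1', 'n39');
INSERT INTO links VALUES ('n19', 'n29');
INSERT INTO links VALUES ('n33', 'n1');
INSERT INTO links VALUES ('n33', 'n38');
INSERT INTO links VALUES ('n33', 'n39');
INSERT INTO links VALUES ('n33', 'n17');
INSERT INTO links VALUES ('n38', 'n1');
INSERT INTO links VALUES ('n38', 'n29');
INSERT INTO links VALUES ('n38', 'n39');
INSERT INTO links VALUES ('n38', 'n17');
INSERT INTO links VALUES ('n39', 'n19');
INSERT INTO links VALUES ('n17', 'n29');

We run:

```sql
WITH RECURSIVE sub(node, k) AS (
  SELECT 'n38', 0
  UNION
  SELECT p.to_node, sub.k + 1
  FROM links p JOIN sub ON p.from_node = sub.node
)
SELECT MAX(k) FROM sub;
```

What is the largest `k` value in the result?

4

Base: (n38, k=0).
Iteration 1: edges from {n38} -> (n1, k=1), (n17, k=1), (n29, k=1), (n39, k=1).
Iteration 2: edges from {n1,n17,n29,n39} -> (n19, k=2), (n29, k=2), (n39, k=2), (n8, k=2).
Iteration 3: edges from {n19,n29,n39,n8} -> (n19, k=3), (n29, k=3).
Iteration 4: edges from {n19,n29} -> (n29, k=4).
Iteration 5: no outgoing edges from {n29}; recursion stops.
k values: 0, 1, 1, 1, 1, 2, 2, 2, 2, 3, 3, 4; the maximum is 4.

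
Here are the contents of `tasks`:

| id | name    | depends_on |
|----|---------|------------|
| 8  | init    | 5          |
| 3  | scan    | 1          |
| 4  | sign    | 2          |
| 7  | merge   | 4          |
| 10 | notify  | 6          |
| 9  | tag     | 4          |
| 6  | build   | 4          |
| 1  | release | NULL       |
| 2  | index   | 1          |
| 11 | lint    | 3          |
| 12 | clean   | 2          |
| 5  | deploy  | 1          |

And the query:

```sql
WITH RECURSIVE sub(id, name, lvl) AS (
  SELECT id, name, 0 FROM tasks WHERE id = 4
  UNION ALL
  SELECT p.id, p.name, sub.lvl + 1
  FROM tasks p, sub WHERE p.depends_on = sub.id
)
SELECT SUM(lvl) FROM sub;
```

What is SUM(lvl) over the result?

Base: id=4 (sign) at lvl 0.
Iteration 1: rows with depends_on in {4} -> build (id 6, lvl 1), merge (id 7, lvl 1), tag (id 9, lvl 1).
Iteration 2: rows with depends_on in {6,7,9} -> notify (id 10, lvl 2).
Iteration 3: no rows with depends_on in {10}; recursion stops.
SUM(lvl) = 0 + 1 + 1 + 1 + 2 = 5.

5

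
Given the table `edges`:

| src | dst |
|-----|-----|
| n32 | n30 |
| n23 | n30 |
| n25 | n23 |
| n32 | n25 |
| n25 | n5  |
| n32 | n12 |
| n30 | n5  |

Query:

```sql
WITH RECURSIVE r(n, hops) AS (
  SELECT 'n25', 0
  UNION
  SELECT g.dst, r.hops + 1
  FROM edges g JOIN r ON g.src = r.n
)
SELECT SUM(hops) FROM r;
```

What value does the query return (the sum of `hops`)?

Base: (n25, hops=0).
Iteration 1: edges from {n25} -> (n23, hops=1), (n5, hops=1).
Iteration 2: edges from {n23,n5} -> (n30, hops=2).
Iteration 3: edges from {n30} -> (n5, hops=3).
Iteration 4: no outgoing edges from {n5}; recursion stops.
SUM(hops) = 0 + 1 + 1 + 2 + 3 = 7.

7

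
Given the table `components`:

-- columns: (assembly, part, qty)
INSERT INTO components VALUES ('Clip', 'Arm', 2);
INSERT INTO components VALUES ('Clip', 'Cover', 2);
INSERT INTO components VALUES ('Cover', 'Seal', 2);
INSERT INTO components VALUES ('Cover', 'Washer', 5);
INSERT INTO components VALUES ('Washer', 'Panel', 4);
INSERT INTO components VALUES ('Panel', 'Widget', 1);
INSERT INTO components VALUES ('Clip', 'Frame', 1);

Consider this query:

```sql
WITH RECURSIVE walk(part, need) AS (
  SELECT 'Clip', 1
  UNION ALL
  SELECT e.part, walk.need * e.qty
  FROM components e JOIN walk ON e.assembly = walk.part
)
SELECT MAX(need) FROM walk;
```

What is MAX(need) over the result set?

Base: (Clip, need=1).
Iteration 1: components of {Clip} -> Arm = 1*2 = 2, Cover = 1*2 = 2, Frame = 1*1 = 1.
Iteration 2: components of {Arm,Cover,Frame} -> Seal = 2*2 = 4, Washer = 2*5 = 10.
Iteration 3: components of {Seal,Washer} -> Panel = 10*4 = 40.
Iteration 4: components of {Panel} -> Widget = 40*1 = 40.
Iteration 5: no further components; recursion stops.
need values: 1, 1, 2, 2, 10, 4, 40, 40; the maximum is 40.

40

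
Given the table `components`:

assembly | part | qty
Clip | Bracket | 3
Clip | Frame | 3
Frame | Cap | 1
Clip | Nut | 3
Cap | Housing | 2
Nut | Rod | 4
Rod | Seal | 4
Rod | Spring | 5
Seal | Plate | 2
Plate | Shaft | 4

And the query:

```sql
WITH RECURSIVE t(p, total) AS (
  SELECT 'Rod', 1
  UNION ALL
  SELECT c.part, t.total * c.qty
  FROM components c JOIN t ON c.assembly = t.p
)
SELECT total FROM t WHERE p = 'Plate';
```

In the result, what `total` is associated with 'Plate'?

Base: (Rod, total=1).
Iteration 1: components of {Rod} -> Seal = 1*4 = 4, Spring = 1*5 = 5.
Iteration 2: components of {Seal,Spring} -> Plate = 4*2 = 8.
Iteration 3: components of {Plate} -> Shaft = 8*4 = 32.
Iteration 4: no further components; recursion stops.

8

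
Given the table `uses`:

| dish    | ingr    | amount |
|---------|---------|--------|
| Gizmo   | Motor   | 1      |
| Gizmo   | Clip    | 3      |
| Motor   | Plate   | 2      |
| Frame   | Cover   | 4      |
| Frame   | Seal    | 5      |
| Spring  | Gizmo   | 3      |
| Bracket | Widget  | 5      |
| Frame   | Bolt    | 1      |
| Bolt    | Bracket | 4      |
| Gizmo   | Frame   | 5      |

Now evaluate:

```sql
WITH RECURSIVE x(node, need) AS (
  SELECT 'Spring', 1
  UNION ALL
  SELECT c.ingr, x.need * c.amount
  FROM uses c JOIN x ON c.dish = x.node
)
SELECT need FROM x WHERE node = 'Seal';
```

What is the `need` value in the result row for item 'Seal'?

75

Base: (Spring, need=1).
Iteration 1: components of {Spring} -> Gizmo = 1*3 = 3.
Iteration 2: components of {Gizmo} -> Clip = 3*3 = 9, Frame = 3*5 = 15, Motor = 3*1 = 3.
Iteration 3: components of {Clip,Frame,Motor} -> Bolt = 15*1 = 15, Cover = 15*4 = 60, Plate = 3*2 = 6, Seal = 15*5 = 75.
Iteration 4: components of {Bolt,Cover,Plate,Seal} -> Bracket = 15*4 = 60.
Iteration 5: components of {Bracket} -> Widget = 60*5 = 300.
Iteration 6: no further components; recursion stops.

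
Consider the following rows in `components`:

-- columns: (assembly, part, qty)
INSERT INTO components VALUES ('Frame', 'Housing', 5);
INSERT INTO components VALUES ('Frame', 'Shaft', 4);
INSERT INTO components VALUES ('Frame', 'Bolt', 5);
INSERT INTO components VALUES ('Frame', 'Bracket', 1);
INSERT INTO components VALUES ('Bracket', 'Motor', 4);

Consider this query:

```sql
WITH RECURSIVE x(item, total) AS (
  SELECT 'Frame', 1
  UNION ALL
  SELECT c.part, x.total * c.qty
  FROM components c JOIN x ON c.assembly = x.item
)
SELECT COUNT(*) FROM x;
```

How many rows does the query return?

6

Base: (Frame, total=1).
Iteration 1: components of {Frame} -> Bolt = 1*5 = 5, Bracket = 1*1 = 1, Housing = 1*5 = 5, Shaft = 1*4 = 4.
Iteration 2: components of {Bolt,Bracket,Housing,Shaft} -> Motor = 1*4 = 4.
Iteration 3: no further components; recursion stops.
Total rows emitted: 6.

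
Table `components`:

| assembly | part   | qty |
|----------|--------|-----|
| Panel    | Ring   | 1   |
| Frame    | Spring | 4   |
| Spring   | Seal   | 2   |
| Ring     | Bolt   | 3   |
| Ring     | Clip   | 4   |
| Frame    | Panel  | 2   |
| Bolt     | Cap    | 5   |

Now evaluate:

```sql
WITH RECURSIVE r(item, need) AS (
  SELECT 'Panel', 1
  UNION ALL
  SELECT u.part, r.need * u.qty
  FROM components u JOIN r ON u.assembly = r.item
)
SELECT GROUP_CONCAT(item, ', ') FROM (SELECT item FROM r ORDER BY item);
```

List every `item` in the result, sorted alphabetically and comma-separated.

Bolt, Cap, Clip, Panel, Ring

Base: (Panel, need=1).
Iteration 1: components of {Panel} -> Ring = 1*1 = 1.
Iteration 2: components of {Ring} -> Bolt = 1*3 = 3, Clip = 1*4 = 4.
Iteration 3: components of {Bolt,Clip} -> Cap = 3*5 = 15.
Iteration 4: no further components; recursion stops.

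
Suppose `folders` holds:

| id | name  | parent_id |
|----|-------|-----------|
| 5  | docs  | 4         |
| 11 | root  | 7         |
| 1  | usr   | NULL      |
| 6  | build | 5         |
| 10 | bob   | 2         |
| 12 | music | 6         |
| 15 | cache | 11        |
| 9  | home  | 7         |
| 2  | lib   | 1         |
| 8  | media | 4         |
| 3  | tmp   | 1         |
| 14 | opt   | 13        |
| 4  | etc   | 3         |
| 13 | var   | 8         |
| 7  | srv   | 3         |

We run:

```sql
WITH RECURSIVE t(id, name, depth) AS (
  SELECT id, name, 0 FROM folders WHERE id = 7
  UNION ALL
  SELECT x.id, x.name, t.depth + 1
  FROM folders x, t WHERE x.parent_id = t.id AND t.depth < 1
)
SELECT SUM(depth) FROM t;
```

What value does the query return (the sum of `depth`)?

Base: id=7 (srv) at depth 0.
Iteration 1: rows with parent_id in {7} -> home (id 9, depth 1), root (id 11, depth 1).
Iteration 2: depth < 1 fails for all current rows; recursion stops.
SUM(depth) = 0 + 1 + 1 = 2.

2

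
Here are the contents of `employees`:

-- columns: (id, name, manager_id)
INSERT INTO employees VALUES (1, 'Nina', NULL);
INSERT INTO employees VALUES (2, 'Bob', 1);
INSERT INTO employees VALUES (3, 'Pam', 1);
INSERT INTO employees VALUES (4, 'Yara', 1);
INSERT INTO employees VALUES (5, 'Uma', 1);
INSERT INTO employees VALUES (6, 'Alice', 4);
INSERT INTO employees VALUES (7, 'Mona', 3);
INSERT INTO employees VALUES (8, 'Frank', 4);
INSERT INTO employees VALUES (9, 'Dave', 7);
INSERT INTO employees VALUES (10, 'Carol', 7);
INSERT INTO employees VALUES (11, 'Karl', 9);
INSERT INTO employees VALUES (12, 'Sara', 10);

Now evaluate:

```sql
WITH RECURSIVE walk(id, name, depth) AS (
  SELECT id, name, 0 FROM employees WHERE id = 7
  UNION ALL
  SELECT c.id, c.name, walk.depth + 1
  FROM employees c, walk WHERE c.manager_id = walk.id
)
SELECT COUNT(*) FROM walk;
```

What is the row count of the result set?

Base: id=7 (Mona) at depth 0.
Iteration 1: rows with manager_id in {7} -> Dave (id 9, depth 1), Carol (id 10, depth 1).
Iteration 2: rows with manager_id in {9,10} -> Karl (id 11, depth 2), Sara (id 12, depth 2).
Iteration 3: no rows with manager_id in {11,12}; recursion stops.
Total rows emitted: 5.

5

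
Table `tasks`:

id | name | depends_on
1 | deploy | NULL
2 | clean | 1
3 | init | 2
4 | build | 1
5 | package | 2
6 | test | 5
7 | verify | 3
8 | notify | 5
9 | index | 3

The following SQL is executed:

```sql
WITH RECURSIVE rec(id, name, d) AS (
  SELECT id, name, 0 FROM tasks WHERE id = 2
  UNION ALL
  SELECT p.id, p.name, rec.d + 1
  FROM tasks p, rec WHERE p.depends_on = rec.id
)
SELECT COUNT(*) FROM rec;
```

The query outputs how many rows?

7

Base: id=2 (clean) at d 0.
Iteration 1: rows with depends_on in {2} -> init (id 3, d 1), package (id 5, d 1).
Iteration 2: rows with depends_on in {3,5} -> test (id 6, d 2), verify (id 7, d 2), notify (id 8, d 2), index (id 9, d 2).
Iteration 3: no rows with depends_on in {6,7,8,9}; recursion stops.
Total rows emitted: 7.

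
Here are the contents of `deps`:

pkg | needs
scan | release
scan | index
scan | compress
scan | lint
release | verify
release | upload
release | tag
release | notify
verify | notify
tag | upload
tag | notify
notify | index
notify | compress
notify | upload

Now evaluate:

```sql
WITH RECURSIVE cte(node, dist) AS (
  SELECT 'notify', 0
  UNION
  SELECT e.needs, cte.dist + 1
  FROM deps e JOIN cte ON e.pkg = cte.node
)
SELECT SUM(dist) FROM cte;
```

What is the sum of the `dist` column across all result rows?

Base: (notify, dist=0).
Iteration 1: edges from {notify} -> (compress, dist=1), (index, dist=1), (upload, dist=1).
Iteration 2: no outgoing edges from {compress,index,upload}; recursion stops.
SUM(dist) = 0 + 1 + 1 + 1 = 3.

3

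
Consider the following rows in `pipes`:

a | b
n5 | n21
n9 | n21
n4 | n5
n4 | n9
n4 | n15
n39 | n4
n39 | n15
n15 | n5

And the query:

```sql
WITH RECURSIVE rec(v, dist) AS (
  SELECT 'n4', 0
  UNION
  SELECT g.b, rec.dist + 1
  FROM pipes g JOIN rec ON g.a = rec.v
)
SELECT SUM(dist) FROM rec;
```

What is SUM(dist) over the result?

Base: (n4, dist=0).
Iteration 1: edges from {n4} -> (n15, dist=1), (n5, dist=1), (n9, dist=1).
Iteration 2: edges from {n15,n5,n9} -> (n21, dist=2), (n5, dist=2). [UNION drops 1 duplicate row(s)]
Iteration 3: edges from {n21,n5} -> (n21, dist=3).
Iteration 4: no outgoing edges from {n21}; recursion stops.
SUM(dist) = 0 + 1 + 1 + 1 + 2 + 2 + 3 = 10.

10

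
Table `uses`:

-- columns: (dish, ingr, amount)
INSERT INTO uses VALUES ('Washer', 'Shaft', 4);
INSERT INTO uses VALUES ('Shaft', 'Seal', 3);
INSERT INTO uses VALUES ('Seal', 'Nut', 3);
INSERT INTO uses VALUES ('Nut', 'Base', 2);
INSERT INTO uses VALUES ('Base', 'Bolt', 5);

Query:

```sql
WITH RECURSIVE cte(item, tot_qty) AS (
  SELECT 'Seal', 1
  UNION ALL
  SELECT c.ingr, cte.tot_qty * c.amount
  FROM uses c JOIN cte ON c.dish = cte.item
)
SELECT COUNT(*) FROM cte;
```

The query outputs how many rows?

Base: (Seal, tot_qty=1).
Iteration 1: components of {Seal} -> Nut = 1*3 = 3.
Iteration 2: components of {Nut} -> Base = 3*2 = 6.
Iteration 3: components of {Base} -> Bolt = 6*5 = 30.
Iteration 4: no further components; recursion stops.
Total rows emitted: 4.

4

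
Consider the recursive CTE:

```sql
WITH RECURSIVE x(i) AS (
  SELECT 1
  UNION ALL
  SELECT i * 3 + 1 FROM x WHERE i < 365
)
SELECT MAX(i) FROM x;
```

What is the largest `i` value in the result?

Base: i=1.
Iteration 1: 1 < 365 holds -> i = 1 * 3 + 1 = 4.
Iteration 2: 4 < 365 holds -> i = 4 * 3 + 1 = 13.
Iteration 3: 13 < 365 holds -> i = 13 * 3 + 1 = 40.
Iteration 4: 40 < 365 holds -> i = 40 * 3 + 1 = 121.
Iteration 5: 121 < 365 holds -> i = 121 * 3 + 1 = 364.
Iteration 6: 364 < 365 holds -> i = 364 * 3 + 1 = 1093.
Iteration 7: 1093 < 365 fails; recursion stops.
i values: 1, 4, 13, 40, 121, 364, 1093; the maximum is 1093.

1093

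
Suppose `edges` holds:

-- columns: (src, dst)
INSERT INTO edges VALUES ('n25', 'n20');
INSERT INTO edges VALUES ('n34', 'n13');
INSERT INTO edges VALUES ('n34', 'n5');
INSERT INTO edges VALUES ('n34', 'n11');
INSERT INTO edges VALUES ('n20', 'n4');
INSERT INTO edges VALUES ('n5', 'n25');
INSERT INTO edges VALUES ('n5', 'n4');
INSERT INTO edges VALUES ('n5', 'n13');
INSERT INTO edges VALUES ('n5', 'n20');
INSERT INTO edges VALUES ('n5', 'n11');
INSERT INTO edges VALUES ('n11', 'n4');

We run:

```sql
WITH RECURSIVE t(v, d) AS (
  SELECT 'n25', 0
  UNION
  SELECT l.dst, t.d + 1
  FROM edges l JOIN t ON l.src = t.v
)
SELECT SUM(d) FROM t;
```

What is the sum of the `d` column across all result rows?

3

Base: (n25, d=0).
Iteration 1: edges from {n25} -> (n20, d=1).
Iteration 2: edges from {n20} -> (n4, d=2).
Iteration 3: no outgoing edges from {n4}; recursion stops.
SUM(d) = 0 + 1 + 2 = 3.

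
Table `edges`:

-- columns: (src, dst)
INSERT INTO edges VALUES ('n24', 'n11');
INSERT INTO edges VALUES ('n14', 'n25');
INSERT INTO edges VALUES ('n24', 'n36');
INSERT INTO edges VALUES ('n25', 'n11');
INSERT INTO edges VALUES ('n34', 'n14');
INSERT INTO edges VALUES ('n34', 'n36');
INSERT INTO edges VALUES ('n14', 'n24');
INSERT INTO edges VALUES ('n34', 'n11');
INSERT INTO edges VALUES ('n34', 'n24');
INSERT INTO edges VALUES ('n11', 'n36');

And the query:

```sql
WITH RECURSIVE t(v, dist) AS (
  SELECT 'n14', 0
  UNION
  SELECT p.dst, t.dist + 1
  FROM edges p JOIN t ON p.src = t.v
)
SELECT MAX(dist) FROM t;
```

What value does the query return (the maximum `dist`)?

3

Base: (n14, dist=0).
Iteration 1: edges from {n14} -> (n24, dist=1), (n25, dist=1).
Iteration 2: edges from {n24,n25} -> (n11, dist=2), (n36, dist=2). [UNION drops 1 duplicate row(s)]
Iteration 3: edges from {n11,n36} -> (n36, dist=3).
Iteration 4: no outgoing edges from {n36}; recursion stops.
dist values: 0, 1, 1, 2, 2, 3; the maximum is 3.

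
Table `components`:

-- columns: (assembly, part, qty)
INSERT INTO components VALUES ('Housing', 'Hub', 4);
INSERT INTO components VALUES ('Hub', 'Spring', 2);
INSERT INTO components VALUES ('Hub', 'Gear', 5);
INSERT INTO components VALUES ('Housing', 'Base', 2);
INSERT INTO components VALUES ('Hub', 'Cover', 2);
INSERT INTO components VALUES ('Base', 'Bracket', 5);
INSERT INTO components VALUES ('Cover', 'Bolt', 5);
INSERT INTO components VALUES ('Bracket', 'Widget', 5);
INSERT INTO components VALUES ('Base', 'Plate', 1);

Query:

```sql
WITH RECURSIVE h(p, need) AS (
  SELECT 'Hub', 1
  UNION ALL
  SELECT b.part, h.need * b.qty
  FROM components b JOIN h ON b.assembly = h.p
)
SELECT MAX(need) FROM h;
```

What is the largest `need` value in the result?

Base: (Hub, need=1).
Iteration 1: components of {Hub} -> Cover = 1*2 = 2, Gear = 1*5 = 5, Spring = 1*2 = 2.
Iteration 2: components of {Cover,Gear,Spring} -> Bolt = 2*5 = 10.
Iteration 3: no further components; recursion stops.
need values: 1, 2, 5, 2, 10; the maximum is 10.

10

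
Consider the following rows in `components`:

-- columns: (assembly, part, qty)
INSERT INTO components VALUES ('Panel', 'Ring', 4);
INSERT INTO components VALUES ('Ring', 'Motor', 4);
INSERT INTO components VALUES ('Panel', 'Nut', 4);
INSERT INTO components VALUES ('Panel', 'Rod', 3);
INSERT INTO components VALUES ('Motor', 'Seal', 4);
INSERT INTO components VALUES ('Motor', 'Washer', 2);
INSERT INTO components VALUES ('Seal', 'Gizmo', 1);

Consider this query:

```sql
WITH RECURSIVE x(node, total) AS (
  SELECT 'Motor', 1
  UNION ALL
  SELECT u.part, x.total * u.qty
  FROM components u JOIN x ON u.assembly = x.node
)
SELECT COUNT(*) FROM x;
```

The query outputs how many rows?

Base: (Motor, total=1).
Iteration 1: components of {Motor} -> Seal = 1*4 = 4, Washer = 1*2 = 2.
Iteration 2: components of {Seal,Washer} -> Gizmo = 4*1 = 4.
Iteration 3: no further components; recursion stops.
Total rows emitted: 4.

4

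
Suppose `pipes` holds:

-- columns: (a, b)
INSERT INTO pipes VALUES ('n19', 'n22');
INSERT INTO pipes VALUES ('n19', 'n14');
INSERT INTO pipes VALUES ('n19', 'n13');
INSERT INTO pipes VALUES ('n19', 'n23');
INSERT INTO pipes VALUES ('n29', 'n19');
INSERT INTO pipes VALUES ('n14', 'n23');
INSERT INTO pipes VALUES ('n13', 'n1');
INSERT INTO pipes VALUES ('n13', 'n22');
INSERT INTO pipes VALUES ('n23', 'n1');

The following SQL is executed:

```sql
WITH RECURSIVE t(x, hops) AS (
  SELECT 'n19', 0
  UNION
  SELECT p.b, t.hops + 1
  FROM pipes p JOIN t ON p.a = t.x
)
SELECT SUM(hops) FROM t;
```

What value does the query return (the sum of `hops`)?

13

Base: (n19, hops=0).
Iteration 1: edges from {n19} -> (n13, hops=1), (n14, hops=1), (n22, hops=1), (n23, hops=1).
Iteration 2: edges from {n13,n14,n22,n23} -> (n1, hops=2), (n22, hops=2), (n23, hops=2). [UNION drops 1 duplicate row(s)]
Iteration 3: edges from {n1,n22,n23} -> (n1, hops=3).
Iteration 4: no outgoing edges from {n1}; recursion stops.
SUM(hops) = 0 + 1 + 1 + 1 + 1 + 2 + 2 + 2 + 3 = 13.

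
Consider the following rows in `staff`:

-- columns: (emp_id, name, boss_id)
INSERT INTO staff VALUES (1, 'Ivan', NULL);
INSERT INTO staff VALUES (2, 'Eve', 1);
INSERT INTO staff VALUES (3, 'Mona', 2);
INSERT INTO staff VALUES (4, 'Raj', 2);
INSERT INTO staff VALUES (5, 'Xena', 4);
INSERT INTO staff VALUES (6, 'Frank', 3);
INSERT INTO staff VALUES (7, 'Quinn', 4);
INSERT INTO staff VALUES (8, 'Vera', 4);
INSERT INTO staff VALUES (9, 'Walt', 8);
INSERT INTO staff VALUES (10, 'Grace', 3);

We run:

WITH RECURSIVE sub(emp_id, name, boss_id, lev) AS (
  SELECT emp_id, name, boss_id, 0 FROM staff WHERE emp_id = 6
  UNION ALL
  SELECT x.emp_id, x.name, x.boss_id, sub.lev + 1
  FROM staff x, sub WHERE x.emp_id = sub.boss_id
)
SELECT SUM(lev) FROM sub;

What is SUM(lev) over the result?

Base: emp_id=6 (Frank), boss_id=3, lev 0.
Iteration 1: join on emp_id=3 -> Mona (id 3, boss_id=2, lev 1).
Iteration 2: join on emp_id=2 -> Eve (id 2, boss_id=1, lev 2).
Iteration 3: join on emp_id=1 -> Ivan (id 1, boss_id=NULL, lev 3).
Iteration 4: boss_id is NULL; no match; recursion stops.
SUM(lev) = 0 + 1 + 2 + 3 = 6.

6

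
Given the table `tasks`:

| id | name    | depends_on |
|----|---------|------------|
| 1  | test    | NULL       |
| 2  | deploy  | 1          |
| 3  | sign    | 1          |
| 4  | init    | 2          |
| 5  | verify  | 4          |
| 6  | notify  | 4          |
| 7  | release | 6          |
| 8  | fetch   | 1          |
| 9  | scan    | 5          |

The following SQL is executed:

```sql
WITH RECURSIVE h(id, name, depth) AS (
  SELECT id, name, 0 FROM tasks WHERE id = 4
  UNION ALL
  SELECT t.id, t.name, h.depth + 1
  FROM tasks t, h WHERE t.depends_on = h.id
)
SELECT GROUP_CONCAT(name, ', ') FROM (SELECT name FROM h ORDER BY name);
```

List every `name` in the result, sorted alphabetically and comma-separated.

init, notify, release, scan, verify

Base: id=4 (init) at depth 0.
Iteration 1: rows with depends_on in {4} -> verify (id 5, depth 1), notify (id 6, depth 1).
Iteration 2: rows with depends_on in {5,6} -> release (id 7, depth 2), scan (id 9, depth 2).
Iteration 3: no rows with depends_on in {7,9}; recursion stops.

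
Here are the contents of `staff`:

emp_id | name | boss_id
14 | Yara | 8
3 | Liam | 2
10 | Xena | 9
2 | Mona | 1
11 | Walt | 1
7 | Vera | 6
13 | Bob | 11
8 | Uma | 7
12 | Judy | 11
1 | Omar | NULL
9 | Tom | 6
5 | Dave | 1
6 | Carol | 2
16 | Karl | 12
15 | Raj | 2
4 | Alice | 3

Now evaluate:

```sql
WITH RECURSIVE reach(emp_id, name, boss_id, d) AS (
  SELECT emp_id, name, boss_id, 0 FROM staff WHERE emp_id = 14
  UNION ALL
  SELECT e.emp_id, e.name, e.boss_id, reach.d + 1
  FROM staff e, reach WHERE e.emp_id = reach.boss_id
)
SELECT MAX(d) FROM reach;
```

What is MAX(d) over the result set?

Base: emp_id=14 (Yara), boss_id=8, d 0.
Iteration 1: join on emp_id=8 -> Uma (id 8, boss_id=7, d 1).
Iteration 2: join on emp_id=7 -> Vera (id 7, boss_id=6, d 2).
Iteration 3: join on emp_id=6 -> Carol (id 6, boss_id=2, d 3).
Iteration 4: join on emp_id=2 -> Mona (id 2, boss_id=1, d 4).
Iteration 5: join on emp_id=1 -> Omar (id 1, boss_id=NULL, d 5).
Iteration 6: boss_id is NULL; no match; recursion stops.
d values: 0, 1, 2, 3, 4, 5; the maximum is 5.

5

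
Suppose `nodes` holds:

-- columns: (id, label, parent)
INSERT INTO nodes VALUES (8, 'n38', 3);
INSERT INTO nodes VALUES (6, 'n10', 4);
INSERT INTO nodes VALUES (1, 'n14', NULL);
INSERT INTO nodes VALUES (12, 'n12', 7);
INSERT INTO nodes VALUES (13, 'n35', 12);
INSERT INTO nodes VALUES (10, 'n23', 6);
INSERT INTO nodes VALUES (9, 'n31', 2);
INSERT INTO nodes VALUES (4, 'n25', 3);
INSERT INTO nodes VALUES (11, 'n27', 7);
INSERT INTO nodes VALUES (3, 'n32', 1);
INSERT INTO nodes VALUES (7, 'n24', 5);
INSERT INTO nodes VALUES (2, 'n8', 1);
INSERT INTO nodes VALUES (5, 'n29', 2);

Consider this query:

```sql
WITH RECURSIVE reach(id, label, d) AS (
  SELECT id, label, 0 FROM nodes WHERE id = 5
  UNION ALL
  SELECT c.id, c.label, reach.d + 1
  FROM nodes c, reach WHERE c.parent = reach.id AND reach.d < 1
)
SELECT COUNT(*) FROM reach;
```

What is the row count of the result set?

2

Base: id=5 (n29) at d 0.
Iteration 1: rows with parent in {5} -> n24 (id 7, d 1).
Iteration 2: d < 1 fails for all current rows; recursion stops.
Total rows emitted: 2.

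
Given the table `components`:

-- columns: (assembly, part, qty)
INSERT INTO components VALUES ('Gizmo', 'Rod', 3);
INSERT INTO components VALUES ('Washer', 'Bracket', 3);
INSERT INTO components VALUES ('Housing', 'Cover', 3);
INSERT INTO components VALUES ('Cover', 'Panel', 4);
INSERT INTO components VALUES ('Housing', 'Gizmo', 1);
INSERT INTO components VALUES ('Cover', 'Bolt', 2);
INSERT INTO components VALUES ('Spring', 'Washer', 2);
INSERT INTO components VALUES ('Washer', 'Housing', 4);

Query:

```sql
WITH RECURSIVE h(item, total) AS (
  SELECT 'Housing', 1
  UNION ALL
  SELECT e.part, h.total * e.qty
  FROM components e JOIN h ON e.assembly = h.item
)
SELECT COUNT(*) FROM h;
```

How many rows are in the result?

6

Base: (Housing, total=1).
Iteration 1: components of {Housing} -> Cover = 1*3 = 3, Gizmo = 1*1 = 1.
Iteration 2: components of {Cover,Gizmo} -> Bolt = 3*2 = 6, Panel = 3*4 = 12, Rod = 1*3 = 3.
Iteration 3: no further components; recursion stops.
Total rows emitted: 6.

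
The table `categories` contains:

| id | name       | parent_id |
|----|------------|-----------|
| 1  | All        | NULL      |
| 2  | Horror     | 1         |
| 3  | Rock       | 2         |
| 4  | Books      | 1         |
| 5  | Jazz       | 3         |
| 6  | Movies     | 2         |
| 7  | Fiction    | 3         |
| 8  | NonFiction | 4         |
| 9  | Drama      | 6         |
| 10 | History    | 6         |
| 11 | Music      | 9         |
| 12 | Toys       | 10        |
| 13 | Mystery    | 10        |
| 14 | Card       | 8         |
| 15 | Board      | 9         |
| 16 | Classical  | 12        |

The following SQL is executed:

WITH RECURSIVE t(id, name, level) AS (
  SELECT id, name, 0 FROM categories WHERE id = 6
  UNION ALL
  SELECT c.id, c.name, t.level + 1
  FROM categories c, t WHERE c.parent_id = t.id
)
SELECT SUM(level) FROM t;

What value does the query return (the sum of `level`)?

13

Base: id=6 (Movies) at level 0.
Iteration 1: rows with parent_id in {6} -> Drama (id 9, level 1), History (id 10, level 1).
Iteration 2: rows with parent_id in {9,10} -> Music (id 11, level 2), Toys (id 12, level 2), Mystery (id 13, level 2), Board (id 15, level 2).
Iteration 3: rows with parent_id in {11,12,13,15} -> Classical (id 16, level 3).
Iteration 4: no rows with parent_id in {16}; recursion stops.
SUM(level) = 0 + 1 + 1 + 2 + 2 + 2 + 2 + 3 = 13.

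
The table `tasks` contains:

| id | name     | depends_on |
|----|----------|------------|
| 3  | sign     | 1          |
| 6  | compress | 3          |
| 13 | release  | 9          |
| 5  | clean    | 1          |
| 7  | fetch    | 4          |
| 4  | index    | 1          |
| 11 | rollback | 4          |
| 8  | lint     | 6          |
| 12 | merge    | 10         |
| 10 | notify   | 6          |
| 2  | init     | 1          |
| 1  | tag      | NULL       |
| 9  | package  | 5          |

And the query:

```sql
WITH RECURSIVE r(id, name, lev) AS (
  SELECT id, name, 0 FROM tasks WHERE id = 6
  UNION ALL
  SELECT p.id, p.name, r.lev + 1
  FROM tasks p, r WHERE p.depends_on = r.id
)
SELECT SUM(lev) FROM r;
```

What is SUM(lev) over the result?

Base: id=6 (compress) at lev 0.
Iteration 1: rows with depends_on in {6} -> lint (id 8, lev 1), notify (id 10, lev 1).
Iteration 2: rows with depends_on in {8,10} -> merge (id 12, lev 2).
Iteration 3: no rows with depends_on in {12}; recursion stops.
SUM(lev) = 0 + 1 + 1 + 2 = 4.

4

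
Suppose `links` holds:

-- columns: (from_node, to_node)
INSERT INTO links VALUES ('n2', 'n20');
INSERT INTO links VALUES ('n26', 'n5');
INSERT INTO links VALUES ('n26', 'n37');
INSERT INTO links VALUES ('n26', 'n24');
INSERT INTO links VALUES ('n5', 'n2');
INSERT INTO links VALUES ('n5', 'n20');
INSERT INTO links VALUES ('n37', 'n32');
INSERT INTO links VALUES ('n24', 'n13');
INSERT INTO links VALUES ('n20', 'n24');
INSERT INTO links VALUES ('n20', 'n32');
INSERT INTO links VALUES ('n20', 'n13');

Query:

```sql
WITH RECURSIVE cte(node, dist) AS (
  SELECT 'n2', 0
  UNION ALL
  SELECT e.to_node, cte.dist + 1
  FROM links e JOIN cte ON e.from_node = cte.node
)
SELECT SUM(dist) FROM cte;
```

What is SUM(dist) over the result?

10

Base: (n2, dist=0).
Iteration 1: edges from {n2} -> (n20, dist=1).
Iteration 2: edges from {n20} -> (n13, dist=2), (n24, dist=2), (n32, dist=2).
Iteration 3: edges from {n13,n24,n32} -> (n13, dist=3).
Iteration 4: no outgoing edges from {n13}; recursion stops.
SUM(dist) = 0 + 1 + 2 + 2 + 2 + 3 = 10.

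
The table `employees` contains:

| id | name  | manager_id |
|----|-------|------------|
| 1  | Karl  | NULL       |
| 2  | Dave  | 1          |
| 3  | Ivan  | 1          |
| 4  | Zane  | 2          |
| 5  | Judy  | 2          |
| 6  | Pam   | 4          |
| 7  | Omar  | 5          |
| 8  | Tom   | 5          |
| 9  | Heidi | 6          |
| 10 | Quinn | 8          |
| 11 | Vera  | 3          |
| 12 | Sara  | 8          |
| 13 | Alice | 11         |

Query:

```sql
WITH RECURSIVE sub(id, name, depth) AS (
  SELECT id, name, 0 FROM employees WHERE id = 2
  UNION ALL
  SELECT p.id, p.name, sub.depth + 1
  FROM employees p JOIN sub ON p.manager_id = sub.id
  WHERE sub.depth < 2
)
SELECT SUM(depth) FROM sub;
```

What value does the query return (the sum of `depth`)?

8

Base: id=2 (Dave) at depth 0.
Iteration 1: rows with manager_id in {2} -> Zane (id 4, depth 1), Judy (id 5, depth 1).
Iteration 2: rows with manager_id in {4,5} -> Pam (id 6, depth 2), Omar (id 7, depth 2), Tom (id 8, depth 2).
Iteration 3: depth < 2 fails for all current rows; recursion stops.
SUM(depth) = 0 + 1 + 1 + 2 + 2 + 2 = 8.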